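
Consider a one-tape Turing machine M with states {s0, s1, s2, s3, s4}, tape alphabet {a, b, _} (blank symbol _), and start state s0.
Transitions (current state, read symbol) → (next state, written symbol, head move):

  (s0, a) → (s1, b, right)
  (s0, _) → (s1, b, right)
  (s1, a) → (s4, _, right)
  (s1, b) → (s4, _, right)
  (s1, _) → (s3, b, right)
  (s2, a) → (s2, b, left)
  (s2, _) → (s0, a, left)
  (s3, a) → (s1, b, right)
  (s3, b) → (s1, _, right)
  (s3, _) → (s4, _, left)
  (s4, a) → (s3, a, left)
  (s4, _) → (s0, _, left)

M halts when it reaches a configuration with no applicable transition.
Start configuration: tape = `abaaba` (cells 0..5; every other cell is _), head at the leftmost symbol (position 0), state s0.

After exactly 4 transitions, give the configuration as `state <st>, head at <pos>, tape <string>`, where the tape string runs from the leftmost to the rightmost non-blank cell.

state=s0 head=0 tape=[a]baaba   (s0,a)→(s1,b,right)
state=s1 head=1 tape=b[b]aaba   (s1,b)→(s4,_,right)
state=s4 head=2 tape=b_[a]aba   (s4,a)→(s3,a,left)
state=s3 head=1 tape=b[_]aaba   (s3,_)→(s4,_,left)
state=s4 head=0 tape=[b]_aaba
After 4 steps: state s4, head at 0, tape b_aaba.

state s4, head at 0, tape b_aaba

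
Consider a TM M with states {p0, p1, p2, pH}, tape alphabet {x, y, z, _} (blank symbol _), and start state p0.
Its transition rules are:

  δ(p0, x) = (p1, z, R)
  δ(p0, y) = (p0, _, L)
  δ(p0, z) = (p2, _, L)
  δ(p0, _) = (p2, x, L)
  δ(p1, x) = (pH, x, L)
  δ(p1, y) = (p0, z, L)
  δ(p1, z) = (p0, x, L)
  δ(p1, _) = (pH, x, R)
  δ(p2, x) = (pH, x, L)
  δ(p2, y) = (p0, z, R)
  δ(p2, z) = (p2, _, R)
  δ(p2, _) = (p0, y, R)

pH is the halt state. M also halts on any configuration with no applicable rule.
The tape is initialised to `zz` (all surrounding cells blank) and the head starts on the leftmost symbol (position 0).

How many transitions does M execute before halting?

state=p0 head=0 tape=_[z]z__   (p0,z)→(p2,_,L)
state=p2 head=-1 tape=[_]_z__   (p2,_)→(p0,y,R)
state=p0 head=0 tape=y[_]z__   (p0,_)→(p2,x,L)
state=p2 head=-1 tape=[y]xz__   (p2,y)→(p0,z,R)
state=p0 head=0 tape=z[x]z__   (p0,x)→(p1,z,R)
state=p1 head=1 tape=zz[z]__   (p1,z)→(p0,x,L)
state=p0 head=0 tape=z[z]x__   (p0,z)→(p2,_,L)
state=p2 head=-1 tape=[z]_x__   (p2,z)→(p2,_,R)
state=p2 head=0 tape=_[_]x__   (p2,_)→(p0,y,R)
state=p0 head=1 tape=_y[x]__   (p0,x)→(p1,z,R)
state=p1 head=2 tape=_yz[_]_   (p1,_)→(pH,x,R)
state=pH head=3 tape=_yzx[_]
M halts after 11 transitions.

11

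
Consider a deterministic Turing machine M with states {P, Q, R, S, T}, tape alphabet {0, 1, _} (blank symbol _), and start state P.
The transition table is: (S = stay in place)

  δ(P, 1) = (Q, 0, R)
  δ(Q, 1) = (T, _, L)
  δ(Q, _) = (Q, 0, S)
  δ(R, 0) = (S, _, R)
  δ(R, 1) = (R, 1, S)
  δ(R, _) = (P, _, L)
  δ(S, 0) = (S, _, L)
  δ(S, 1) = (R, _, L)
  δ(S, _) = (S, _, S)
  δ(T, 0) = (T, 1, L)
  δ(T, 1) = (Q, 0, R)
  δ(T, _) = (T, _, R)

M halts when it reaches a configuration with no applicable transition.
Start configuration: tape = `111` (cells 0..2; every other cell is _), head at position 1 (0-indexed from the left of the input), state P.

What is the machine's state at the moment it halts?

Q

state=P head=1 tape=_1[1]1   (P,1)→(Q,0,R)
state=Q head=2 tape=_10[1]   (Q,1)→(T,_,L)
state=T head=1 tape=_1[0]_   (T,0)→(T,1,L)
state=T head=0 tape=_[1]1_   (T,1)→(Q,0,R)
state=Q head=1 tape=_0[1]_   (Q,1)→(T,_,L)
state=T head=0 tape=_[0]__   (T,0)→(T,1,L)
state=T head=-1 tape=[_]1__   (T,_)→(T,_,R)
state=T head=0 tape=_[1]__   (T,1)→(Q,0,R)
state=Q head=1 tape=_0[_]_   (Q,_)→(Q,0,S)
state=Q head=1 tape=_0[0]_
No transition is defined for (Q, 0); M halts in state Q.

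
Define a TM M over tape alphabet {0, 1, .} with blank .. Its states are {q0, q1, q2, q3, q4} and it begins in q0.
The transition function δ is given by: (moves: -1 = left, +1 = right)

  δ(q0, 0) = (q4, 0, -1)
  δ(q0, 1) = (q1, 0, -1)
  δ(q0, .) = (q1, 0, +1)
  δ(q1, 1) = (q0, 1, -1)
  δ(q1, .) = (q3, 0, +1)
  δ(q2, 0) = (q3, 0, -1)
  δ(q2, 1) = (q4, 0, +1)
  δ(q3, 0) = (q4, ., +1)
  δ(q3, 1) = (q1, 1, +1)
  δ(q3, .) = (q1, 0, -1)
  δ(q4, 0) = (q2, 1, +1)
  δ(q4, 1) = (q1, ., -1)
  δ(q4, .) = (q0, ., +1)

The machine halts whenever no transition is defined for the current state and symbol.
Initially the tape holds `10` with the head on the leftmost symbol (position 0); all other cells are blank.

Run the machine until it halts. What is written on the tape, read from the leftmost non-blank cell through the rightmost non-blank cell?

state=q0 head=0 tape=.[1]0.   (q0,1)→(q1,0,-1)
state=q1 head=-1 tape=[.]00.   (q1,.)→(q3,0,+1)
state=q3 head=0 tape=0[0]0.   (q3,0)→(q4,.,+1)
state=q4 head=1 tape=0.[0].   (q4,0)→(q2,1,+1)
state=q2 head=2 tape=0.1[.]
The non-blank tape span at halt is 0.1.

0.1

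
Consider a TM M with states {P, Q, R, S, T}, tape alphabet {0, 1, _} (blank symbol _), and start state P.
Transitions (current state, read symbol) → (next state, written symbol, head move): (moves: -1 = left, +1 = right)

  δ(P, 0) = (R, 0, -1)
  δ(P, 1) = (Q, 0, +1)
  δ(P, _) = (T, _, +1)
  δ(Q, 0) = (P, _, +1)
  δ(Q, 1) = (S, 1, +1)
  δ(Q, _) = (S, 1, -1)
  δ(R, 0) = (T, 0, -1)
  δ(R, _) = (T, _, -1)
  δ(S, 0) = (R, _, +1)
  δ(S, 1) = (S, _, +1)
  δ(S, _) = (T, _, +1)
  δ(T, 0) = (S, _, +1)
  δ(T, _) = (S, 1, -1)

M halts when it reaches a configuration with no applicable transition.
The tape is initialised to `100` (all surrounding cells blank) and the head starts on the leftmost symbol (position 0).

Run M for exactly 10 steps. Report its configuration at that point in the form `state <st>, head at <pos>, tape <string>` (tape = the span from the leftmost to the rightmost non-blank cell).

P | [1]00__   read 1 → write 0, move +1, go to Q
Q | 0[0]0__   read 0 → write _, move +1, go to P
P | 0_[0]__   read 0 → write 0, move -1, go to R
R | 0[_]0__   read _ → write _, move -1, go to T
T | [0]_0__   read 0 → write _, move +1, go to S
S | _[_]0__   read _ → write _, move +1, go to T
T | __[0]__   read 0 → write _, move +1, go to S
S | ___[_]_   read _ → write _, move +1, go to T
T | ____[_]   read _ → write 1, move -1, go to S
S | ___[_]1   read _ → write _, move +1, go to T
T | ____[1]
After 10 steps: state T, head at 4, tape 1.

state T, head at 4, tape 1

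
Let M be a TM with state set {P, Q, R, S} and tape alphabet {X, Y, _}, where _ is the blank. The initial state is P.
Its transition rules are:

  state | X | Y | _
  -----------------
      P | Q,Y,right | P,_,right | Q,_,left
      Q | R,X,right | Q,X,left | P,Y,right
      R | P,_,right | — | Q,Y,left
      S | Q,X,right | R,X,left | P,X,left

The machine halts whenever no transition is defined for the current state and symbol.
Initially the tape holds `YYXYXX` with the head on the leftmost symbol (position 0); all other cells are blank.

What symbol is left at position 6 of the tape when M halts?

P | [Y]YXYXX__   read Y → write _, move right, go to P
P | _[Y]XYXX__   read Y → write _, move right, go to P
P | __[X]YXX__   read X → write Y, move right, go to Q
Q | __Y[Y]XX__   read Y → write X, move left, go to Q
Q | __[Y]XXX__   read Y → write X, move left, go to Q
Q | _[_]XXXX__   read _ → write Y, move right, go to P
P | _Y[X]XXX__   read X → write Y, move right, go to Q
Q | _YY[X]XX__   read X → write X, move right, go to R
R | _YYX[X]X__   read X → write _, move right, go to P
P | _YYX_[X]__   read X → write Y, move right, go to Q
Q | _YYX_Y[_]_   read _ → write Y, move right, go to P
P | _YYX_YY[_]   read _ → write _, move left, go to Q
Q | _YYX_Y[Y]_   read Y → write X, move left, go to Q
Q | _YYX_[Y]X_   read Y → write X, move left, go to Q
Q | _YYX[_]XX_   read _ → write Y, move right, go to P
P | _YYXY[X]X_   read X → write Y, move right, go to Q
Q | _YYXYY[X]_   read X → write X, move right, go to R
R | _YYXYYX[_]   read _ → write Y, move left, go to Q
Q | _YYXYY[X]Y   read X → write X, move right, go to R
R | _YYXYYX[Y]
Cell 6 holds X when M halts.

X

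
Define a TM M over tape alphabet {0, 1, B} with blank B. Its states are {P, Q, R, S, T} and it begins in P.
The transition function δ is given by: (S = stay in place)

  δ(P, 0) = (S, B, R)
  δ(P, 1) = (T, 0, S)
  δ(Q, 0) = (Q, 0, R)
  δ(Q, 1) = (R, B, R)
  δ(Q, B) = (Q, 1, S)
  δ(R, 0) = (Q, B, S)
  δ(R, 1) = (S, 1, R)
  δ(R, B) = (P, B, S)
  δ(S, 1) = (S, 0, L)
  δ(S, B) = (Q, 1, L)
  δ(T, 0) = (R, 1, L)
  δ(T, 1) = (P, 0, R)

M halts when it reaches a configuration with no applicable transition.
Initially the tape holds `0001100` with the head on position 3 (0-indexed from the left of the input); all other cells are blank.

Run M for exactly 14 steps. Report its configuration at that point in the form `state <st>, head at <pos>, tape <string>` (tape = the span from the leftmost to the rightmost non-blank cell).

state R, head at 4, tape 00BB000

state=P head=3 tape=000[1]100   (P,1)→(T,0,S)
state=T head=3 tape=000[0]100   (T,0)→(R,1,L)
state=R head=2 tape=00[0]1100   (R,0)→(Q,B,S)
state=Q head=2 tape=00[B]1100   (Q,B)→(Q,1,S)
state=Q head=2 tape=00[1]1100   (Q,1)→(R,B,R)
state=R head=3 tape=00B[1]100   (R,1)→(S,1,R)
state=S head=4 tape=00B1[1]00   (S,1)→(S,0,L)
state=S head=3 tape=00B[1]000   (S,1)→(S,0,L)
state=S head=2 tape=00[B]0000   (S,B)→(Q,1,L)
state=Q head=1 tape=0[0]10000   (Q,0)→(Q,0,R)
state=Q head=2 tape=00[1]0000   (Q,1)→(R,B,R)
state=R head=3 tape=00B[0]000   (R,0)→(Q,B,S)
state=Q head=3 tape=00B[B]000   (Q,B)→(Q,1,S)
state=Q head=3 tape=00B[1]000   (Q,1)→(R,B,R)
state=R head=4 tape=00BB[0]00
After 14 steps: state R, head at 4, tape 00BB000.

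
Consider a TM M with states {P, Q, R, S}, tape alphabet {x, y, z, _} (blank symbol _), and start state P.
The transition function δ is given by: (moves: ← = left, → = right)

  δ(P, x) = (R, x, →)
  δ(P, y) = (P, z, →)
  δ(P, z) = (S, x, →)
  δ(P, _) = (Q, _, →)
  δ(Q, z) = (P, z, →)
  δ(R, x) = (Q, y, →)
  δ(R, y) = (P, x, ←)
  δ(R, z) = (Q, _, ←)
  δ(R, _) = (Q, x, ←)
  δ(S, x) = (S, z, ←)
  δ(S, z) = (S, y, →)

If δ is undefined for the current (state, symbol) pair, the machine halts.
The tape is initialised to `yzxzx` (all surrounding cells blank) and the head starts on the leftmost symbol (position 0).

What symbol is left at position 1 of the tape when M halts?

y

P | [y]zxzx   read y → write z, move →, go to P
P | z[z]xzx   read z → write x, move →, go to S
S | zx[x]zx   read x → write z, move ←, go to S
S | z[x]zzx   read x → write z, move ←, go to S
S | [z]zzzx   read z → write y, move →, go to S
S | y[z]zzx   read z → write y, move →, go to S
S | yy[z]zx   read z → write y, move →, go to S
S | yyy[z]x   read z → write y, move →, go to S
S | yyyy[x]   read x → write z, move ←, go to S
S | yyy[y]z
Cell 1 holds y when M halts.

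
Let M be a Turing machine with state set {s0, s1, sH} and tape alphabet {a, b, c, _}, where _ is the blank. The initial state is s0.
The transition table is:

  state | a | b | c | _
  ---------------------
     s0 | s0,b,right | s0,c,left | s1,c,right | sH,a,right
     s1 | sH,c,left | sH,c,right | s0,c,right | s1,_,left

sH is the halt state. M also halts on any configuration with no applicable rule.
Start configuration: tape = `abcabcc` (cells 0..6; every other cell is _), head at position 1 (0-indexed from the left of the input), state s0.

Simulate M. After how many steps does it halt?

15

s0 | a[b]cabcc__   read b → write c, move left, go to s0
s0 | [a]ccabcc__   read a → write b, move right, go to s0
s0 | b[c]cabcc__   read c → write c, move right, go to s1
s1 | bc[c]abcc__   read c → write c, move right, go to s0
s0 | bcc[a]bcc__   read a → write b, move right, go to s0
s0 | bccb[b]cc__   read b → write c, move left, go to s0
s0 | bcc[b]ccc__   read b → write c, move left, go to s0
s0 | bc[c]cccc__   read c → write c, move right, go to s1
s1 | bcc[c]ccc__   read c → write c, move right, go to s0
s0 | bccc[c]cc__   read c → write c, move right, go to s1
s1 | bcccc[c]c__   read c → write c, move right, go to s0
s0 | bccccc[c]__   read c → write c, move right, go to s1
s1 | bcccccc[_]_   read _ → write _, move left, go to s1
s1 | bccccc[c]__   read c → write c, move right, go to s0
s0 | bcccccc[_]_   read _ → write a, move right, go to sH
sH | bcccccca[_]
M halts after 15 transitions.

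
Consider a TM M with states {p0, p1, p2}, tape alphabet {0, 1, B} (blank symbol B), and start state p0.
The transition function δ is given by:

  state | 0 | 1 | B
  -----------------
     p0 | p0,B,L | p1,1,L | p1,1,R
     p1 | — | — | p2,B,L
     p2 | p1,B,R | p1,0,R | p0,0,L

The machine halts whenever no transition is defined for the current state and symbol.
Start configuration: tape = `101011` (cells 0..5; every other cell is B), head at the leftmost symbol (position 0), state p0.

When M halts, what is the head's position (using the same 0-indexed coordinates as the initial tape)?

p0 | BBB[1]01011   read 1 → write 1, move L, go to p1
p1 | BB[B]101011   read B → write B, move L, go to p2
p2 | B[B]B101011   read B → write 0, move L, go to p0
p0 | [B]0B101011   read B → write 1, move R, go to p1
p1 | 1[0]B101011
At halt the head is at cell -2.

-2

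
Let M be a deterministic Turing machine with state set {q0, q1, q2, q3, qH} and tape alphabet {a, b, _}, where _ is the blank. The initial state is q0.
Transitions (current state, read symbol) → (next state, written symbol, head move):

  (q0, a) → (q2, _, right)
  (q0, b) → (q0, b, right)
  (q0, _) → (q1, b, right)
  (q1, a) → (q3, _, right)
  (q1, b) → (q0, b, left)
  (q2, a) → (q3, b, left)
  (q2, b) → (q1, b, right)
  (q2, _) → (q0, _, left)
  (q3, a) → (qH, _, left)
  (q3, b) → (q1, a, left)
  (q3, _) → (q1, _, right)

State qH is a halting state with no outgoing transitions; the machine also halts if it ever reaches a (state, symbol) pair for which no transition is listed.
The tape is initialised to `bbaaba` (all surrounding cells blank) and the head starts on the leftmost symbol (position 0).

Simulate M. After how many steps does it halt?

14

q0 | [b]baaba_   read b → write b, move right, go to q0
q0 | b[b]aaba_   read b → write b, move right, go to q0
q0 | bb[a]aba_   read a → write _, move right, go to q2
q2 | bb_[a]ba_   read a → write b, move left, go to q3
q3 | bb[_]bba_   read _ → write _, move right, go to q1
q1 | bb_[b]ba_   read b → write b, move left, go to q0
q0 | bb[_]bba_   read _ → write b, move right, go to q1
q1 | bbb[b]ba_   read b → write b, move left, go to q0
q0 | bb[b]bba_   read b → write b, move right, go to q0
q0 | bbb[b]ba_   read b → write b, move right, go to q0
q0 | bbbb[b]a_   read b → write b, move right, go to q0
q0 | bbbbb[a]_   read a → write _, move right, go to q2
q2 | bbbbb_[_]   read _ → write _, move left, go to q0
q0 | bbbbb[_]_   read _ → write b, move right, go to q1
q1 | bbbbbb[_]
M halts after 14 transitions.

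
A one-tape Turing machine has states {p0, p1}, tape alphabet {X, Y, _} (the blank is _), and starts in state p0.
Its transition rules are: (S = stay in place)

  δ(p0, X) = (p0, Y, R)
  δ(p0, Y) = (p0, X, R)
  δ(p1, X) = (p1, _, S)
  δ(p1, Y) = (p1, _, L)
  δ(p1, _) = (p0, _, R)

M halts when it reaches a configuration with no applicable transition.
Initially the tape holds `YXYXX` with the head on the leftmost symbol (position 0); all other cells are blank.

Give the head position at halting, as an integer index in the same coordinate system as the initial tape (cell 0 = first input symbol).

p0 | [Y]XYXX_   read Y → write X, move R, go to p0
p0 | X[X]YXX_   read X → write Y, move R, go to p0
p0 | XY[Y]XX_   read Y → write X, move R, go to p0
p0 | XYX[X]X_   read X → write Y, move R, go to p0
p0 | XYXY[X]_   read X → write Y, move R, go to p0
p0 | XYXYY[_]
At halt the head is at cell 5.

5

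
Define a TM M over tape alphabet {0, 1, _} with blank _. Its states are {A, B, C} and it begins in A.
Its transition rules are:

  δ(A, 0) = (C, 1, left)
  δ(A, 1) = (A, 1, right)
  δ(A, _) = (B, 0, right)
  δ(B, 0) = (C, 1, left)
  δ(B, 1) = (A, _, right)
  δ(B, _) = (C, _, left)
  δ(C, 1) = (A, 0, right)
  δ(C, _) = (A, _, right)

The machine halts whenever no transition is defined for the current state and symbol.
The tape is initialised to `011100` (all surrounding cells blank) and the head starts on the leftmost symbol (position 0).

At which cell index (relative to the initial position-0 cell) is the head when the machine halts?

state=A head=0 tape=_[0]11100__   (A,0)→(C,1,left)
state=C head=-1 tape=[_]111100__   (C,_)→(A,_,right)
state=A head=0 tape=_[1]11100__   (A,1)→(A,1,right)
state=A head=1 tape=_1[1]1100__   (A,1)→(A,1,right)
state=A head=2 tape=_11[1]100__   (A,1)→(A,1,right)
state=A head=3 tape=_111[1]00__   (A,1)→(A,1,right)
state=A head=4 tape=_1111[0]0__   (A,0)→(C,1,left)
state=C head=3 tape=_111[1]10__   (C,1)→(A,0,right)
state=A head=4 tape=_1110[1]0__   (A,1)→(A,1,right)
state=A head=5 tape=_11101[0]__   (A,0)→(C,1,left)
state=C head=4 tape=_1110[1]1__   (C,1)→(A,0,right)
state=A head=5 tape=_11100[1]__   (A,1)→(A,1,right)
state=A head=6 tape=_111001[_]_   (A,_)→(B,0,right)
state=B head=7 tape=_1110010[_]   (B,_)→(C,_,left)
state=C head=6 tape=_111001[0]_
At halt the head is at cell 6.

6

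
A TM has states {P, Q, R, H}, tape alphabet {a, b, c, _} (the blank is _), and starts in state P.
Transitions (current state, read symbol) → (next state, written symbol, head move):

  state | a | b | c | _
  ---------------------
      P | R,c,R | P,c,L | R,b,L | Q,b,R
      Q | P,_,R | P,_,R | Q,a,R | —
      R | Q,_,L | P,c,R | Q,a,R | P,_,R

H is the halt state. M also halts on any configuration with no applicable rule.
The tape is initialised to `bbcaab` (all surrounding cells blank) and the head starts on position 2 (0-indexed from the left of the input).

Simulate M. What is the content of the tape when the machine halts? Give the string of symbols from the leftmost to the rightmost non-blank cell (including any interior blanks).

baaa_ccb

P | _bb[c]aab__   read c → write b, move L, go to R
R | _b[b]baab__   read b → write c, move R, go to P
P | _bc[b]aab__   read b → write c, move L, go to P
P | _b[c]caab__   read c → write b, move L, go to R
R | _[b]bcaab__   read b → write c, move R, go to P
P | _c[b]caab__   read b → write c, move L, go to P
P | _[c]ccaab__   read c → write b, move L, go to R
R | [_]bccaab__   read _ → write _, move R, go to P
P | _[b]ccaab__   read b → write c, move L, go to P
P | [_]cccaab__   read _ → write b, move R, go to Q
Q | b[c]ccaab__   read c → write a, move R, go to Q
Q | ba[c]caab__   read c → write a, move R, go to Q
Q | baa[c]aab__   read c → write a, move R, go to Q
Q | baaa[a]ab__   read a → write _, move R, go to P
P | baaa_[a]b__   read a → write c, move R, go to R
R | baaa_c[b]__   read b → write c, move R, go to P
P | baaa_cc[_]_   read _ → write b, move R, go to Q
Q | baaa_ccb[_]
The non-blank tape span at halt is baaa_ccb.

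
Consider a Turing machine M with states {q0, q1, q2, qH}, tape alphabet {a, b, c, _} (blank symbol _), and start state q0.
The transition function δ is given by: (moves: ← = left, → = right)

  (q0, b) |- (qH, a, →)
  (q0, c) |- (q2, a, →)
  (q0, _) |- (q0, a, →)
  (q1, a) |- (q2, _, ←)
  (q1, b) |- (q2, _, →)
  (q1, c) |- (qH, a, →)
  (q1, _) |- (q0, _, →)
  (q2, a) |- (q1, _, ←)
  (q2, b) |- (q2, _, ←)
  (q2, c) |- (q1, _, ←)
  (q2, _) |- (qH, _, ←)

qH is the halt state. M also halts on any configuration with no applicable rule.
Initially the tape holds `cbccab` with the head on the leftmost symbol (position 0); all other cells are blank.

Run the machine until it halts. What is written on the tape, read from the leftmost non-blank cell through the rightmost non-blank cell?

ab

state=q0 head=0 tape=__[c]bccab   (q0,c)→(q2,a,→)
state=q2 head=1 tape=__a[b]ccab   (q2,b)→(q2,_,←)
state=q2 head=0 tape=__[a]_ccab   (q2,a)→(q1,_,←)
state=q1 head=-1 tape=_[_]__ccab   (q1,_)→(q0,_,→)
state=q0 head=0 tape=__[_]_ccab   (q0,_)→(q0,a,→)
state=q0 head=1 tape=__a[_]ccab   (q0,_)→(q0,a,→)
state=q0 head=2 tape=__aa[c]cab   (q0,c)→(q2,a,→)
state=q2 head=3 tape=__aaa[c]ab   (q2,c)→(q1,_,←)
state=q1 head=2 tape=__aa[a]_ab   (q1,a)→(q2,_,←)
state=q2 head=1 tape=__a[a]__ab   (q2,a)→(q1,_,←)
state=q1 head=0 tape=__[a]___ab   (q1,a)→(q2,_,←)
state=q2 head=-1 tape=_[_]____ab   (q2,_)→(qH,_,←)
state=qH head=-2 tape=[_]_____ab
The non-blank tape span at halt is ab.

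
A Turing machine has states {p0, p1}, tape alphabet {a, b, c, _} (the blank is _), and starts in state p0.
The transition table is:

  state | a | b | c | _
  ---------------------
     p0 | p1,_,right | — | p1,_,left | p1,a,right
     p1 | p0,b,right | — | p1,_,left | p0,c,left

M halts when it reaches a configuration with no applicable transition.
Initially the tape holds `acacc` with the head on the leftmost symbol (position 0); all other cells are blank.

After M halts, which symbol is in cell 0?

c

p0 | _[a]cacc   read a → write _, move right, go to p1
p1 | __[c]acc   read c → write _, move left, go to p1
p1 | _[_]_acc   read _ → write c, move left, go to p0
p0 | [_]c_acc   read _ → write a, move right, go to p1
p1 | a[c]_acc   read c → write _, move left, go to p1
p1 | [a]__acc   read a → write b, move right, go to p0
p0 | b[_]_acc   read _ → write a, move right, go to p1
p1 | ba[_]acc   read _ → write c, move left, go to p0
p0 | b[a]cacc   read a → write _, move right, go to p1
p1 | b_[c]acc   read c → write _, move left, go to p1
p1 | b[_]_acc   read _ → write c, move left, go to p0
p0 | [b]c_acc
Cell 0 holds c when M halts.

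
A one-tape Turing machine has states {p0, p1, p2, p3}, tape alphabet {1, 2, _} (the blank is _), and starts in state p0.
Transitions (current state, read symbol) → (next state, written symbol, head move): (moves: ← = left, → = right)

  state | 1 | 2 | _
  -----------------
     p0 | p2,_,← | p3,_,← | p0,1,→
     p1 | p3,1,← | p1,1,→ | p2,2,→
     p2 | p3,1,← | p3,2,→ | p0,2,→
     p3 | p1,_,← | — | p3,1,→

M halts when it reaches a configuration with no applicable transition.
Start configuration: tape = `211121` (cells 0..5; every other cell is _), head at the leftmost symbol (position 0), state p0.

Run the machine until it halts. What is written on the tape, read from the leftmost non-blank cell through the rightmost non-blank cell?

2121_121

state=p0 head=0 tape=__[2]11121   (p0,2)→(p3,_,←)
state=p3 head=-1 tape=_[_]_11121   (p3,_)→(p3,1,→)
state=p3 head=0 tape=_1[_]11121   (p3,_)→(p3,1,→)
state=p3 head=1 tape=_11[1]1121   (p3,1)→(p1,_,←)
state=p1 head=0 tape=_1[1]_1121   (p1,1)→(p3,1,←)
state=p3 head=-1 tape=_[1]1_1121   (p3,1)→(p1,_,←)
state=p1 head=-2 tape=[_]_1_1121   (p1,_)→(p2,2,→)
state=p2 head=-1 tape=2[_]1_1121   (p2,_)→(p0,2,→)
state=p0 head=0 tape=22[1]_1121   (p0,1)→(p2,_,←)
state=p2 head=-1 tape=2[2]__1121   (p2,2)→(p3,2,→)
state=p3 head=0 tape=22[_]_1121   (p3,_)→(p3,1,→)
state=p3 head=1 tape=221[_]1121   (p3,_)→(p3,1,→)
state=p3 head=2 tape=2211[1]121   (p3,1)→(p1,_,←)
state=p1 head=1 tape=221[1]_121   (p1,1)→(p3,1,←)
state=p3 head=0 tape=22[1]1_121   (p3,1)→(p1,_,←)
state=p1 head=-1 tape=2[2]_1_121   (p1,2)→(p1,1,→)
state=p1 head=0 tape=21[_]1_121   (p1,_)→(p2,2,→)
state=p2 head=1 tape=212[1]_121   (p2,1)→(p3,1,←)
state=p3 head=0 tape=21[2]1_121
The non-blank tape span at halt is 2121_121.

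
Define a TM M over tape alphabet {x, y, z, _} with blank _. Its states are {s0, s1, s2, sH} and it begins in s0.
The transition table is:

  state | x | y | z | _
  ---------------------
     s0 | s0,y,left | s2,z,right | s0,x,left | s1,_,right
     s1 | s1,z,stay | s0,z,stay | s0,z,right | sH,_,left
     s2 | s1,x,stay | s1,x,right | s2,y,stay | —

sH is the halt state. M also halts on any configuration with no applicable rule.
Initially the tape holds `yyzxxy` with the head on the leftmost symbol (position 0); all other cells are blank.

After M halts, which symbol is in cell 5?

z

s0 | _[y]yzxxy_   read y → write z, move right, go to s2
s2 | _z[y]zxxy_   read y → write x, move right, go to s1
s1 | _zx[z]xxy_   read z → write z, move right, go to s0
s0 | _zxz[x]xy_   read x → write y, move left, go to s0
s0 | _zx[z]yxy_   read z → write x, move left, go to s0
s0 | _z[x]xyxy_   read x → write y, move left, go to s0
s0 | _[z]yxyxy_   read z → write x, move left, go to s0
s0 | [_]xyxyxy_   read _ → write _, move right, go to s1
s1 | _[x]yxyxy_   read x → write z, move stay, go to s1
s1 | _[z]yxyxy_   read z → write z, move right, go to s0
s0 | _z[y]xyxy_   read y → write z, move right, go to s2
s2 | _zz[x]yxy_   read x → write x, move stay, go to s1
s1 | _zz[x]yxy_   read x → write z, move stay, go to s1
s1 | _zz[z]yxy_   read z → write z, move right, go to s0
s0 | _zzz[y]xy_   read y → write z, move right, go to s2
s2 | _zzzz[x]y_   read x → write x, move stay, go to s1
s1 | _zzzz[x]y_   read x → write z, move stay, go to s1
s1 | _zzzz[z]y_   read z → write z, move right, go to s0
s0 | _zzzzz[y]_   read y → write z, move right, go to s2
s2 | _zzzzzz[_]
Cell 5 holds z when M halts.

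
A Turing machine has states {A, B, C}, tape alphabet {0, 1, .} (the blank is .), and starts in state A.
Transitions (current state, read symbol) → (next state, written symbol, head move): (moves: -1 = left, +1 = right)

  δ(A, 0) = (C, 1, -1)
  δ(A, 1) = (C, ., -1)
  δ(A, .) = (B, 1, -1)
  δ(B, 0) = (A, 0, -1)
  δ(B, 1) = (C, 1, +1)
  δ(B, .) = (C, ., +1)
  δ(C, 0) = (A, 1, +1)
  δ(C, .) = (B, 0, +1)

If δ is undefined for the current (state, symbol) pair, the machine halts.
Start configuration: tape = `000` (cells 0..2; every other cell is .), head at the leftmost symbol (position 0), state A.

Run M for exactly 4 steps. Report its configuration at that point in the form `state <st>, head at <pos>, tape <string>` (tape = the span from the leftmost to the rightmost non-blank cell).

state A, head at 2, tape 0110

A | .[0]00   read 0 → write 1, move -1, go to C
C | [.]100   read . → write 0, move +1, go to B
B | 0[1]00   read 1 → write 1, move +1, go to C
C | 01[0]0   read 0 → write 1, move +1, go to A
A | 011[0]
After 4 steps: state A, head at 2, tape 0110.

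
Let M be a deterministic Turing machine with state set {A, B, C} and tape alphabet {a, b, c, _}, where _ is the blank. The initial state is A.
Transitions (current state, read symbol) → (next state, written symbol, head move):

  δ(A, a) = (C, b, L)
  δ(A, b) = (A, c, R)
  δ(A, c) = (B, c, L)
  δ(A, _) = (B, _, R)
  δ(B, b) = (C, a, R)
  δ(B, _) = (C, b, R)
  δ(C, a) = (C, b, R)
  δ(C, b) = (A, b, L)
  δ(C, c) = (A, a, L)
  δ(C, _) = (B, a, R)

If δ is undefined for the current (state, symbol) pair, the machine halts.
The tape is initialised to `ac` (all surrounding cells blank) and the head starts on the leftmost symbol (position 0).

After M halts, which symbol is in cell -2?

a

state=A head=0 tape=___[a]c   (A,a)→(C,b,L)
state=C head=-1 tape=__[_]bc   (C,_)→(B,a,R)
state=B head=0 tape=__a[b]c   (B,b)→(C,a,R)
state=C head=1 tape=__aa[c]   (C,c)→(A,a,L)
state=A head=0 tape=__a[a]a   (A,a)→(C,b,L)
state=C head=-1 tape=__[a]ba   (C,a)→(C,b,R)
state=C head=0 tape=__b[b]a   (C,b)→(A,b,L)
state=A head=-1 tape=__[b]ba   (A,b)→(A,c,R)
state=A head=0 tape=__c[b]a   (A,b)→(A,c,R)
state=A head=1 tape=__cc[a]   (A,a)→(C,b,L)
state=C head=0 tape=__c[c]b   (C,c)→(A,a,L)
state=A head=-1 tape=__[c]ab   (A,c)→(B,c,L)
state=B head=-2 tape=_[_]cab   (B,_)→(C,b,R)
state=C head=-1 tape=_b[c]ab   (C,c)→(A,a,L)
state=A head=-2 tape=_[b]aab   (A,b)→(A,c,R)
state=A head=-1 tape=_c[a]ab   (A,a)→(C,b,L)
state=C head=-2 tape=_[c]bab   (C,c)→(A,a,L)
state=A head=-3 tape=[_]abab   (A,_)→(B,_,R)
state=B head=-2 tape=_[a]bab
Cell -2 holds a when M halts.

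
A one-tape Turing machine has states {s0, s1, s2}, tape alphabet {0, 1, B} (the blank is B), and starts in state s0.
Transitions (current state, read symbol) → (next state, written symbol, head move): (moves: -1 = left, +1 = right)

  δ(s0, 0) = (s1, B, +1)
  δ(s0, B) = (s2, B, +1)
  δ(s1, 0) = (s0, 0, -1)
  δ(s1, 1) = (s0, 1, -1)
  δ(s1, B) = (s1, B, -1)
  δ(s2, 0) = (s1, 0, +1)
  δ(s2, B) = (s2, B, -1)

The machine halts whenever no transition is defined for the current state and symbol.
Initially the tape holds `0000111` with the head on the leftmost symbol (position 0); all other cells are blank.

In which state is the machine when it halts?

state=s0 head=0 tape=[0]000111   (s0,0)→(s1,B,+1)
state=s1 head=1 tape=B[0]00111   (s1,0)→(s0,0,-1)
state=s0 head=0 tape=[B]000111   (s0,B)→(s2,B,+1)
state=s2 head=1 tape=B[0]00111   (s2,0)→(s1,0,+1)
state=s1 head=2 tape=B0[0]0111   (s1,0)→(s0,0,-1)
state=s0 head=1 tape=B[0]00111   (s0,0)→(s1,B,+1)
state=s1 head=2 tape=BB[0]0111   (s1,0)→(s0,0,-1)
state=s0 head=1 tape=B[B]00111   (s0,B)→(s2,B,+1)
state=s2 head=2 tape=BB[0]0111   (s2,0)→(s1,0,+1)
state=s1 head=3 tape=BB0[0]111   (s1,0)→(s0,0,-1)
state=s0 head=2 tape=BB[0]0111   (s0,0)→(s1,B,+1)
state=s1 head=3 tape=BBB[0]111   (s1,0)→(s0,0,-1)
state=s0 head=2 tape=BB[B]0111   (s0,B)→(s2,B,+1)
state=s2 head=3 tape=BBB[0]111   (s2,0)→(s1,0,+1)
state=s1 head=4 tape=BBB0[1]11   (s1,1)→(s0,1,-1)
state=s0 head=3 tape=BBB[0]111   (s0,0)→(s1,B,+1)
state=s1 head=4 tape=BBBB[1]11   (s1,1)→(s0,1,-1)
state=s0 head=3 tape=BBB[B]111   (s0,B)→(s2,B,+1)
state=s2 head=4 tape=BBBB[1]11
No transition is defined for (s2, 1); M halts in state s2.

s2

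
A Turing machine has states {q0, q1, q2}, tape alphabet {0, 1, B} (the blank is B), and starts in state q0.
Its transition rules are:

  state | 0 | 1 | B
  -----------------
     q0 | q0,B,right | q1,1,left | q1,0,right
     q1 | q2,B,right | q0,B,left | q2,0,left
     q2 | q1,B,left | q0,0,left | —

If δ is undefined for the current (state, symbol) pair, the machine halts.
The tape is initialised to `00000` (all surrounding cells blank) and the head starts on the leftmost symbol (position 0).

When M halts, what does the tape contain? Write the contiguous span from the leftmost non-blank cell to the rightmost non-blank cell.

0B0

q0 | [0]0000BB   read 0 → write B, move right, go to q0
q0 | B[0]000BB   read 0 → write B, move right, go to q0
q0 | BB[0]00BB   read 0 → write B, move right, go to q0
q0 | BBB[0]0BB   read 0 → write B, move right, go to q0
q0 | BBBB[0]BB   read 0 → write B, move right, go to q0
q0 | BBBBB[B]B   read B → write 0, move right, go to q1
q1 | BBBBB0[B]   read B → write 0, move left, go to q2
q2 | BBBBB[0]0   read 0 → write B, move left, go to q1
q1 | BBBB[B]B0   read B → write 0, move left, go to q2
q2 | BBB[B]0B0
The non-blank tape span at halt is 0B0.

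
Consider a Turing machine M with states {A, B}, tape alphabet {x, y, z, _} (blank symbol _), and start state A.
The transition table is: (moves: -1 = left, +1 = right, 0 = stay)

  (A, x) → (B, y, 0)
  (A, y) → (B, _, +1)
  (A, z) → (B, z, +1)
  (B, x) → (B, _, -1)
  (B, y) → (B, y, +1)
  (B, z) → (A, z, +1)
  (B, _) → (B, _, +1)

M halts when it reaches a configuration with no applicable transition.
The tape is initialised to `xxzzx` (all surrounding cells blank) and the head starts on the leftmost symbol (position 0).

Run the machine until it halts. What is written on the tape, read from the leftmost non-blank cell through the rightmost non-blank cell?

y_zz

A | [x]xzzx   read x → write y, move 0, go to B
B | [y]xzzx   read y → write y, move +1, go to B
B | y[x]zzx   read x → write _, move -1, go to B
B | [y]_zzx   read y → write y, move +1, go to B
B | y[_]zzx   read _ → write _, move +1, go to B
B | y_[z]zx   read z → write z, move +1, go to A
A | y_z[z]x   read z → write z, move +1, go to B
B | y_zz[x]   read x → write _, move -1, go to B
B | y_z[z]_   read z → write z, move +1, go to A
A | y_zz[_]
The non-blank tape span at halt is y_zz.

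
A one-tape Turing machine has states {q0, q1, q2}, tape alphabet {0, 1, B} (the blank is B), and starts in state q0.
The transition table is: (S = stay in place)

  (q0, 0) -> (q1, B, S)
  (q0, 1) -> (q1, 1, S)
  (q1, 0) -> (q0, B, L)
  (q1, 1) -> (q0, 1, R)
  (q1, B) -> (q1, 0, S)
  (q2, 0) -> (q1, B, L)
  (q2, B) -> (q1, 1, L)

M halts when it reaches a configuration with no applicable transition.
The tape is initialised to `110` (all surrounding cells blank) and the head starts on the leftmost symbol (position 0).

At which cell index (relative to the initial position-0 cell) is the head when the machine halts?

state=q0 head=0 tape=[1]10   (q0,1)→(q1,1,S)
state=q1 head=0 tape=[1]10   (q1,1)→(q0,1,R)
state=q0 head=1 tape=1[1]0   (q0,1)→(q1,1,S)
state=q1 head=1 tape=1[1]0   (q1,1)→(q0,1,R)
state=q0 head=2 tape=11[0]   (q0,0)→(q1,B,S)
state=q1 head=2 tape=11[B]   (q1,B)→(q1,0,S)
state=q1 head=2 tape=11[0]   (q1,0)→(q0,B,L)
state=q0 head=1 tape=1[1]B   (q0,1)→(q1,1,S)
state=q1 head=1 tape=1[1]B   (q1,1)→(q0,1,R)
state=q0 head=2 tape=11[B]
At halt the head is at cell 2.

2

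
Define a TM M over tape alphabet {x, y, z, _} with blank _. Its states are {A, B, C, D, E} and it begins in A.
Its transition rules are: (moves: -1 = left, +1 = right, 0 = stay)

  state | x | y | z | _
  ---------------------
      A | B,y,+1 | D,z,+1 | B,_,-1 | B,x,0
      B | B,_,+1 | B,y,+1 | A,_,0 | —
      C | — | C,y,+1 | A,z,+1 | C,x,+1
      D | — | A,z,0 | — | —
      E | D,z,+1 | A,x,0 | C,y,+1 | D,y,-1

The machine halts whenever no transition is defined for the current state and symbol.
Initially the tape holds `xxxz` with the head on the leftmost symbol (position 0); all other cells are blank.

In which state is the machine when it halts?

B

state=A head=0 tape=[x]xxz_   (A,x)→(B,y,+1)
state=B head=1 tape=y[x]xz_   (B,x)→(B,_,+1)
state=B head=2 tape=y_[x]z_   (B,x)→(B,_,+1)
state=B head=3 tape=y__[z]_   (B,z)→(A,_,0)
state=A head=3 tape=y__[_]_   (A,_)→(B,x,0)
state=B head=3 tape=y__[x]_   (B,x)→(B,_,+1)
state=B head=4 tape=y___[_]
No transition is defined for (B, _); M halts in state B.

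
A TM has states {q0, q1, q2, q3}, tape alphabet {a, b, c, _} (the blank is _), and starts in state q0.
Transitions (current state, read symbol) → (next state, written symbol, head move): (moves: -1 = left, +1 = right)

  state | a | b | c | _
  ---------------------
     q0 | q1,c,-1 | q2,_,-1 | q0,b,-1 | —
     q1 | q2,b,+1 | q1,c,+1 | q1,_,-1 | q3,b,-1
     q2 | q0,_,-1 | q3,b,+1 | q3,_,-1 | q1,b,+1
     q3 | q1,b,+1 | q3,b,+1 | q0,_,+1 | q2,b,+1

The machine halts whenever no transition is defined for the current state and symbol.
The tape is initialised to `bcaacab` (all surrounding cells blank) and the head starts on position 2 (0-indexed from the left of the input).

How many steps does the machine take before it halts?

q0 | bc[a]acab   read a → write c, move -1, go to q1
q1 | b[c]cacab   read c → write _, move -1, go to q1
q1 | [b]_cacab   read b → write c, move +1, go to q1
q1 | c[_]cacab   read _ → write b, move -1, go to q3
q3 | [c]bcacab   read c → write _, move +1, go to q0
q0 | _[b]cacab   read b → write _, move -1, go to q2
q2 | [_]_cacab   read _ → write b, move +1, go to q1
q1 | b[_]cacab   read _ → write b, move -1, go to q3
q3 | [b]bcacab   read b → write b, move +1, go to q3
q3 | b[b]cacab   read b → write b, move +1, go to q3
q3 | bb[c]acab   read c → write _, move +1, go to q0
q0 | bb_[a]cab   read a → write c, move -1, go to q1
q1 | bb[_]ccab   read _ → write b, move -1, go to q3
q3 | b[b]bccab   read b → write b, move +1, go to q3
q3 | bb[b]ccab   read b → write b, move +1, go to q3
q3 | bbb[c]cab   read c → write _, move +1, go to q0
q0 | bbb_[c]ab   read c → write b, move -1, go to q0
q0 | bbb[_]bab
M halts after 17 transitions.

17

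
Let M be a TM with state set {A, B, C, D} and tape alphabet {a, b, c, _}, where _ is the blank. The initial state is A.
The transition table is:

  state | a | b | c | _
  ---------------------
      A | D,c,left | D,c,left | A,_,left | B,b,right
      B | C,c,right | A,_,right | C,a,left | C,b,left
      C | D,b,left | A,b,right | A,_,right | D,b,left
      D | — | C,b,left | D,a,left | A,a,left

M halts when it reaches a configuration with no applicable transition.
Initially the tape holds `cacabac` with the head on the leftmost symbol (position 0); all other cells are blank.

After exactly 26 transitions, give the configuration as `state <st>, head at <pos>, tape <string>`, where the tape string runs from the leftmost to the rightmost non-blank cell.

state=A head=0 tape=________[c]acabac   (A,c)→(A,_,left)
state=A head=-1 tape=_______[_]_acabac   (A,_)→(B,b,right)
state=B head=0 tape=_______b[_]acabac   (B,_)→(C,b,left)
state=C head=-1 tape=_______[b]bacabac   (C,b)→(A,b,right)
state=A head=0 tape=_______b[b]acabac   (A,b)→(D,c,left)
state=D head=-1 tape=_______[b]cacabac   (D,b)→(C,b,left)
state=C head=-2 tape=______[_]bcacabac   (C,_)→(D,b,left)
state=D head=-3 tape=_____[_]bbcacabac   (D,_)→(A,a,left)
state=A head=-4 tape=____[_]abbcacabac   (A,_)→(B,b,right)
state=B head=-3 tape=____b[a]bbcacabac   (B,a)→(C,c,right)
state=C head=-2 tape=____bc[b]bcacabac   (C,b)→(A,b,right)
state=A head=-1 tape=____bcb[b]cacabac   (A,b)→(D,c,left)
state=D head=-2 tape=____bc[b]ccacabac   (D,b)→(C,b,left)
state=C head=-3 tape=____b[c]bccacabac   (C,c)→(A,_,right)
state=A head=-2 tape=____b_[b]ccacabac   (A,b)→(D,c,left)
state=D head=-3 tape=____b[_]cccacabac   (D,_)→(A,a,left)
state=A head=-4 tape=____[b]acccacabac   (A,b)→(D,c,left)
state=D head=-5 tape=___[_]cacccacabac   (D,_)→(A,a,left)
state=A head=-6 tape=__[_]acacccacabac   (A,_)→(B,b,right)
state=B head=-5 tape=__b[a]cacccacabac   (B,a)→(C,c,right)
state=C head=-4 tape=__bc[c]acccacabac   (C,c)→(A,_,right)
state=A head=-3 tape=__bc_[a]cccacabac   (A,a)→(D,c,left)
state=D head=-4 tape=__bc[_]ccccacabac   (D,_)→(A,a,left)
state=A head=-5 tape=__b[c]accccacabac   (A,c)→(A,_,left)
state=A head=-6 tape=__[b]_accccacabac   (A,b)→(D,c,left)
state=D head=-7 tape=_[_]c_accccacabac   (D,_)→(A,a,left)
state=A head=-8 tape=[_]ac_accccacabac
After 26 steps: state A, head at -8, tape ac_accccacabac.

state A, head at -8, tape ac_accccacabac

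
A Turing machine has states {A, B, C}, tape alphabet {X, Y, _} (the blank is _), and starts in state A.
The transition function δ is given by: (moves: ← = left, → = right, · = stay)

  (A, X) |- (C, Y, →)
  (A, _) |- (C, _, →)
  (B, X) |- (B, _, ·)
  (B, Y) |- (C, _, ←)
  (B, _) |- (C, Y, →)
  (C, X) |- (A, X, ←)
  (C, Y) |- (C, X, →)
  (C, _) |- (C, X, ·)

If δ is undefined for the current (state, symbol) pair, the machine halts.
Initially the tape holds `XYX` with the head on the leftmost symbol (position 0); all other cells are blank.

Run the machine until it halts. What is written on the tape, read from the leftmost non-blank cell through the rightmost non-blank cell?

YYX

state=A head=0 tape=[X]YX   (A,X)→(C,Y,→)
state=C head=1 tape=Y[Y]X   (C,Y)→(C,X,→)
state=C head=2 tape=YX[X]   (C,X)→(A,X,←)
state=A head=1 tape=Y[X]X   (A,X)→(C,Y,→)
state=C head=2 tape=YY[X]   (C,X)→(A,X,←)
state=A head=1 tape=Y[Y]X
The non-blank tape span at halt is YYX.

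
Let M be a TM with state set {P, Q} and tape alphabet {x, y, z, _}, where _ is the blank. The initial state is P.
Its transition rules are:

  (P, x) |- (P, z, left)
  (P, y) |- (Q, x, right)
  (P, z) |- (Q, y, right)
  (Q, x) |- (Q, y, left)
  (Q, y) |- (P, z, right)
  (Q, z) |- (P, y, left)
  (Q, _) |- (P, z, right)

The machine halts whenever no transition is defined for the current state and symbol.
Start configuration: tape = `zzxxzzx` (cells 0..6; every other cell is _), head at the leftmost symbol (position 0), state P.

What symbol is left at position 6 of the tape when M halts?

z

P | [z]zxxzzx_   read z → write y, move right, go to Q
Q | y[z]xxzzx_   read z → write y, move left, go to P
P | [y]yxxzzx_   read y → write x, move right, go to Q
Q | x[y]xxzzx_   read y → write z, move right, go to P
P | xz[x]xzzx_   read x → write z, move left, go to P
P | x[z]zxzzx_   read z → write y, move right, go to Q
Q | xy[z]xzzx_   read z → write y, move left, go to P
P | x[y]yxzzx_   read y → write x, move right, go to Q
Q | xx[y]xzzx_   read y → write z, move right, go to P
P | xxz[x]zzx_   read x → write z, move left, go to P
P | xx[z]zzzx_   read z → write y, move right, go to Q
Q | xxy[z]zzx_   read z → write y, move left, go to P
P | xx[y]yzzx_   read y → write x, move right, go to Q
Q | xxx[y]zzx_   read y → write z, move right, go to P
P | xxxz[z]zx_   read z → write y, move right, go to Q
Q | xxxzy[z]x_   read z → write y, move left, go to P
P | xxxz[y]yx_   read y → write x, move right, go to Q
Q | xxxzx[y]x_   read y → write z, move right, go to P
P | xxxzxz[x]_   read x → write z, move left, go to P
P | xxxzx[z]z_   read z → write y, move right, go to Q
Q | xxxzxy[z]_   read z → write y, move left, go to P
P | xxxzx[y]y_   read y → write x, move right, go to Q
Q | xxxzxx[y]_   read y → write z, move right, go to P
P | xxxzxxz[_]
Cell 6 holds z when M halts.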